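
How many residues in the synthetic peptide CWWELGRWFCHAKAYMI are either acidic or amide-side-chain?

1

Acidic: D, E. Amide-side-chain: N, Q.
Acidic residues here: E4 (1).
Amide-side-chain residues here: none (0).
The two groups share no amino acid, so total = 1 + 0 = 1.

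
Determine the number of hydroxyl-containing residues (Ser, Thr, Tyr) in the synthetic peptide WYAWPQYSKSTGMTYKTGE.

Matching residues: Y2, Y7, S8, S10, T11, T14, Y15, T17.

8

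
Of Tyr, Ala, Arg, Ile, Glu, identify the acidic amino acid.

Only D (aspartate) and E (glutamate) carry a side-chain carboxylic acid.
Of the listed options, only Glu belongs to this group.

Glu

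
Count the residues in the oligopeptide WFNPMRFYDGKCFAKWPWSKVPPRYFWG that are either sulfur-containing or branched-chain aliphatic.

3

Sulfur-containing: C, M. Branched-chain aliphatic: I, L, V.
Sulfur-containing residues here: M5, C12 (2).
Branched-chain aliphatic residues here: V21 (1).
The two groups share no amino acid, so total = 2 + 1 = 3.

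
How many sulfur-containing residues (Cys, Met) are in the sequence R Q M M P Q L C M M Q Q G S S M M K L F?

7

Matching residues: M3, M4, C8, M9, M10, M16, M17.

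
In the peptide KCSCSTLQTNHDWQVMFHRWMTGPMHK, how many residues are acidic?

Aspartate (D) and glutamate (E) have carboxylic-acid side chains and are the acidic amino acids.
Matching residues: D12.

1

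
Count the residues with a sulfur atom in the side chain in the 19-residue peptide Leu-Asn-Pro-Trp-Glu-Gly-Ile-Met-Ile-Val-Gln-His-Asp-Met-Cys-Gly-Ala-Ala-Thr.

3

Cysteine (C, thiol) and methionine (M, thioether) are the two sulfur-containing amino acids.
Matching residues: Met8, Met14, Cys15.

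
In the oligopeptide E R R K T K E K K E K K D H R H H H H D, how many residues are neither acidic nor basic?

1

Acidic: D, E. Basic: K, R, H. All other residues are neither.
Matching residues: T5.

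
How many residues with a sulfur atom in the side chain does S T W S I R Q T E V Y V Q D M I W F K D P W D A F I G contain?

1

Cysteine (C, thiol) and methionine (M, thioether) are the two sulfur-containing amino acids.
Matching residues: M15.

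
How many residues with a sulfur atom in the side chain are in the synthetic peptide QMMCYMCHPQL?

Cysteine (C, thiol) and methionine (M, thioether) are the two sulfur-containing amino acids.
Matching residues: M2, M3, C4, M6, C7.

5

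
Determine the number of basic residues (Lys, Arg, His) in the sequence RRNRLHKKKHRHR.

Matching residues: R1, R2, R4, H6, K7, K8, K9, H10, R11, H12, R13.

11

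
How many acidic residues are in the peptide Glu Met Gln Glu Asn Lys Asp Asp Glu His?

5

Only D (aspartate) and E (glutamate) carry a side-chain carboxylic acid.
Matching residues: Glu1, Glu4, Asp7, Asp8, Glu9.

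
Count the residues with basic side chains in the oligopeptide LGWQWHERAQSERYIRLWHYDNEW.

5

K, R, and H are the three residues with basic side chains (ε-amine, guanidinium, and imidazole respectively).
Matching residues: H6, R8, R13, R16, H19.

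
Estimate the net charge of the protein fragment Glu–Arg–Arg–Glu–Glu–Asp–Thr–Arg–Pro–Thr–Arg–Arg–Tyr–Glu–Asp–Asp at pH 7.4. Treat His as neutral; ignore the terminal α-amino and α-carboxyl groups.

-2

The side chains ionized at physiological pH are Lys/Arg (+1) and Asp/Glu (−1); with His treated as neutral, nothing else contributes.
Positive (K, R): Arg2, Arg3, Arg8, Arg11, Arg12 → +5.
Negative (D, E): Glu1, Glu4, Glu5, Asp6, Glu14, Asp15, Asp16 → −7.
Net charge = (+5) + (−7) = −2.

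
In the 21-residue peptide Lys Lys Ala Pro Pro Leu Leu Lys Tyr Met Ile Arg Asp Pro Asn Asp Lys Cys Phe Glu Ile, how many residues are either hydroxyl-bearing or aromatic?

2

Hydroxyl-bearing: S, T, Y. Aromatic: F, W, Y.
Hydroxyl-bearing residues here: Tyr9 (1).
Aromatic residues here: Tyr9, Phe19 (2).
Y is in both groups, so the 1 Y residue must not be double-counted.
Total = 1 + 2 − 1 = 2.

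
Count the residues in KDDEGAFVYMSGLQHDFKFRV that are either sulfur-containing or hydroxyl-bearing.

3

Sulfur-containing: C, M. Hydroxyl-bearing: S, T, Y.
Sulfur-containing residues here: M10 (1).
Hydroxyl-bearing residues here: Y9, S11 (2).
The two groups share no amino acid, so total = 1 + 2 = 3.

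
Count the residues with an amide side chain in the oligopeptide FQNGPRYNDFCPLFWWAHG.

The amide-side-chain residues are Asn (N) and Gln (Q).
Matching residues: Q2, N3, N8.

3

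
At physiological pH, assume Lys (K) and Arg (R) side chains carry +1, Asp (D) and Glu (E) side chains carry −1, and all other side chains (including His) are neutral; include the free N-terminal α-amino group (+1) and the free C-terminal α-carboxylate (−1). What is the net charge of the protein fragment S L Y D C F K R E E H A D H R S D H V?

-2

Positive (K, R): K7, R8, R15 → +3.
Negative (D, E): D4, E9, E10, D13, D17 → −5.
The N-terminus (+1) and C-terminus (−1) cancel.
Net charge = (+3) + (−5) = −2.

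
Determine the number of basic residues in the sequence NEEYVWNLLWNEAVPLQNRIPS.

Lysine (K), arginine (R), and histidine (H) have basic, nitrogen-containing side chains.
Matching residues: R19.

1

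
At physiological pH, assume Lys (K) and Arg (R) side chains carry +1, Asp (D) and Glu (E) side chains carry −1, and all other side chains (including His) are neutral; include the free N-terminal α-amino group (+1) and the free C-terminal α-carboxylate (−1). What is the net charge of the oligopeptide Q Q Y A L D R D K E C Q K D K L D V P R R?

+1

Positive (K, R): R7, K9, K13, K15, R20, R21 → +6.
Negative (D, E): D6, D8, E10, D14, D17 → −5.
The N-terminus (+1) and C-terminus (−1) cancel.
Net charge = (+6) + (−5) = +1.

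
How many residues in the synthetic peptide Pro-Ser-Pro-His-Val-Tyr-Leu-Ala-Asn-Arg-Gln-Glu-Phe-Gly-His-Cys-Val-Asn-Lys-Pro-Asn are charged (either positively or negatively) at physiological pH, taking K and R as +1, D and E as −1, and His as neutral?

Charged side chains at pH ~7.4: K, R (positive); D, E (negative).
Matching residues: Arg10, Glu12, Lys19.

3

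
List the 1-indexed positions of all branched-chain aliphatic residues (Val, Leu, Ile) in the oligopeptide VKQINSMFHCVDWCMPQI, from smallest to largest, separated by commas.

Matching residues: V1, I4, V11, I18.

1, 4, 11, 18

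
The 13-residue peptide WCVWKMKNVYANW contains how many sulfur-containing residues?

Only Cys (C) and Met (M) have a sulfur atom in the side chain.
Matching residues: C2, M6.

2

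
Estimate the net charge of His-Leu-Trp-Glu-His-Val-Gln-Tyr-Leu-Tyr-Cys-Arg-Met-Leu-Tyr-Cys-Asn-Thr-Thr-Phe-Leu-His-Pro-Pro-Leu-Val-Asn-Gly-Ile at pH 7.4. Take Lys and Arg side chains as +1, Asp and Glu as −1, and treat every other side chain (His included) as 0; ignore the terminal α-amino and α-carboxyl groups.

0

Positive (K, R): Arg12 → +1.
Negative (D, E): Glu4 → −1.
Net charge = (+1) + (−1) = 0.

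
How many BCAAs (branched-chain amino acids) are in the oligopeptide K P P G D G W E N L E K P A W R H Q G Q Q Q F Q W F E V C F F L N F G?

The BCAAs are Val, Leu, and Ile — aliphatic side chains with a branch point.
Matching residues: L10, V28, L32.

3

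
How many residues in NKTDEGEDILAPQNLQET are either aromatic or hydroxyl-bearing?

2

Aromatic: F, W, Y. Hydroxyl-bearing: S, T, Y.
Aromatic residues here: none (0).
Hydroxyl-bearing residues here: T3, T18 (2).
(Y belongs to both groups, but none appear in this sequence.) Total = 0 + 2 = 2.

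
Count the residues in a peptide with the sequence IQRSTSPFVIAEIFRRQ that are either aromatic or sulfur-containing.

Aromatic: F, W, Y. Sulfur-containing: C, M.
Aromatic residues here: F8, F14 (2).
Sulfur-containing residues here: none (0).
The two groups share no amino acid, so total = 2 + 0 = 2.

2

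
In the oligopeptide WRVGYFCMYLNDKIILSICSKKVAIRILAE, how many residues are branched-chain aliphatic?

10

V, L, and I make up the branched-chain aliphatic group.
Matching residues: V3, L10, I14, I15, L16, I18, V23, I25, I27, L28.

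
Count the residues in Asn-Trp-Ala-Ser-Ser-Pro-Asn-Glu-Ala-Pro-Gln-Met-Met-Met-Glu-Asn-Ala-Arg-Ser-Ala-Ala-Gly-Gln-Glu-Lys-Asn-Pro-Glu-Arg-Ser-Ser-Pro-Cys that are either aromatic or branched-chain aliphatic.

Aromatic: F, W, Y. Branched-chain aliphatic: I, L, V.
Aromatic residues here: Trp2 (1).
Branched-chain aliphatic residues here: none (0).
The two groups share no amino acid, so total = 1 + 0 = 1.

1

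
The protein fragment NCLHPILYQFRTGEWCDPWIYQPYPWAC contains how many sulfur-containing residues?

The sulfur-bearing residues are cysteine (–SH) and methionine (–S–CH₃).
Matching residues: C2, C16, C28.

3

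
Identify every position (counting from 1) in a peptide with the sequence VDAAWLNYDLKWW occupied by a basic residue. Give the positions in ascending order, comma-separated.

11

K, R, and H are the three residues with basic side chains (ε-amine, guanidinium, and imidazole respectively).
Matching residues: K11.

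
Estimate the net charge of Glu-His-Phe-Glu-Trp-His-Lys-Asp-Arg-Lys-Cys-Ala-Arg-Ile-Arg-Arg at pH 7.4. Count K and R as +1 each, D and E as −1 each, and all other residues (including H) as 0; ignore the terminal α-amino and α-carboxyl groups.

+3

Positive (K, R): Lys7, Arg9, Lys10, Arg13, Arg15, Arg16 → +6.
Negative (D, E): Glu1, Glu4, Asp8 → −3.
Net charge = (+6) + (−3) = +3.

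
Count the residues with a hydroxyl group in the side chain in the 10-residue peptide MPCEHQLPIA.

S, T, and Y are the three residues with a side-chain hydroxyl.
None of the 10 residues belong to this group.

0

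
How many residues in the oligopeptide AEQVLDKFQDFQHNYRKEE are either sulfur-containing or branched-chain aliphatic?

Sulfur-containing: C, M. Branched-chain aliphatic: I, L, V.
Sulfur-containing residues here: none (0).
Branched-chain aliphatic residues here: V4, L5 (2).
The two groups share no amino acid, so total = 0 + 2 = 2.

2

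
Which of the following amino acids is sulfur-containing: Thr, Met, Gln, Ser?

The sulfur-bearing residues are cysteine (–SH) and methionine (–S–CH₃).
Of the listed options, only Met belongs to this group.

Met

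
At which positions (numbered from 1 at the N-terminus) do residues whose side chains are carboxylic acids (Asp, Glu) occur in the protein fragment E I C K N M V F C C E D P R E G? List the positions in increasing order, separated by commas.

Matching residues: E1, E11, D12, E15.

1, 11, 12, 15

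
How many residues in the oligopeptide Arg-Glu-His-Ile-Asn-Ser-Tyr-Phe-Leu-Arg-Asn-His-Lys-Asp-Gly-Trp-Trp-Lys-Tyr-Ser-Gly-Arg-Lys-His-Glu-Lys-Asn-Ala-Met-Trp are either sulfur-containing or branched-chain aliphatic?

Sulfur-containing: C, M. Branched-chain aliphatic: I, L, V.
Sulfur-containing residues here: Met29 (1).
Branched-chain aliphatic residues here: Ile4, Leu9 (2).
The two groups share no amino acid, so total = 1 + 2 = 3.

3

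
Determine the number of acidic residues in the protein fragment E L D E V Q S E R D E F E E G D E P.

The acidic residues are Asp (D) and Glu (E), whose side chains end in a carboxylate group.
Matching residues: E1, D3, E4, E8, D10, E11, E13, E14, D16, E17.

10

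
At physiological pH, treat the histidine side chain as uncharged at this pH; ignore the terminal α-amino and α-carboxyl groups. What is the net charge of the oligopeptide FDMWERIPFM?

The side chains ionized at physiological pH are Lys/Arg (+1) and Asp/Glu (−1); with His treated as neutral, nothing else contributes.
Positive (K, R): R6 → +1.
Negative (D, E): D2, E5 → −2.
Net charge = (+1) + (−2) = −1.

-1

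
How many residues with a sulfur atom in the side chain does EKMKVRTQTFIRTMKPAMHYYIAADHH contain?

Only Cys (C) and Met (M) have a sulfur atom in the side chain.
Matching residues: M3, M14, M18.

3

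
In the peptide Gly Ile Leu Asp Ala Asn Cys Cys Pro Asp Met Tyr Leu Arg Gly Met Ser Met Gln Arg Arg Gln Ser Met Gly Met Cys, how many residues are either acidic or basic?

5

Acidic: D, E. Basic: H, K, R.
Acidic residues here: Asp4, Asp10 (2).
Basic residues here: Arg14, Arg20, Arg21 (3).
The two groups share no amino acid, so total = 2 + 3 = 5.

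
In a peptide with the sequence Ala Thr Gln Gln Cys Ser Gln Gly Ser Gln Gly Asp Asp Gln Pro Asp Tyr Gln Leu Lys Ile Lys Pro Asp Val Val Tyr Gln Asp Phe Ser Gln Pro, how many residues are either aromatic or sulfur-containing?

4

Aromatic: F, W, Y. Sulfur-containing: C, M.
Aromatic residues here: Tyr17, Tyr27, Phe30 (3).
Sulfur-containing residues here: Cys5 (1).
The two groups share no amino acid, so total = 3 + 1 = 4.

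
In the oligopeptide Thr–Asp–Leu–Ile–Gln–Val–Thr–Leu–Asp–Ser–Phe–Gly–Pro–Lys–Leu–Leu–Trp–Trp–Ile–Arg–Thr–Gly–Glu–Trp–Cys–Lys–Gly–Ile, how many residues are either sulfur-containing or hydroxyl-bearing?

Sulfur-containing: C, M. Hydroxyl-bearing: S, T, Y.
Sulfur-containing residues here: Cys25 (1).
Hydroxyl-bearing residues here: Thr1, Thr7, Ser10, Thr21 (4).
The two groups share no amino acid, so total = 1 + 4 = 5.

5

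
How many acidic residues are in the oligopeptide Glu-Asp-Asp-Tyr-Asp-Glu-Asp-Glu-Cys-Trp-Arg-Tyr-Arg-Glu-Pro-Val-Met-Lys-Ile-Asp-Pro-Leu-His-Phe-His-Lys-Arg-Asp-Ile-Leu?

Aspartate (D) and glutamate (E) have carboxylic-acid side chains and are the acidic amino acids.
Matching residues: Glu1, Asp2, Asp3, Asp5, Glu6, Asp7, Glu8, Glu14, Asp20, Asp28.

10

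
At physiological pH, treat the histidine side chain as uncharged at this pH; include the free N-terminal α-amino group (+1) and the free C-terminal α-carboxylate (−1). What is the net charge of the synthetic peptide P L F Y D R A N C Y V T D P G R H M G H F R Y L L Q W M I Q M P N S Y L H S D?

0

The side chains ionized at physiological pH are Lys/Arg (+1) and Asp/Glu (−1); with His treated as neutral, nothing else contributes.
Positive (K, R): R6, R16, R22 → +3.
Negative (D, E): D5, D13, D39 → −3.
The N-terminus (+1) and C-terminus (−1) cancel.
Net charge = (+3) + (−3) = 0.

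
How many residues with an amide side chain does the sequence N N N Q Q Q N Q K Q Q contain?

Asparagine (N) and glutamine (Q) have uncharged amide side chains.
Matching residues: N1, N2, N3, Q4, Q5, Q6, N7, Q8, Q10, Q11.

10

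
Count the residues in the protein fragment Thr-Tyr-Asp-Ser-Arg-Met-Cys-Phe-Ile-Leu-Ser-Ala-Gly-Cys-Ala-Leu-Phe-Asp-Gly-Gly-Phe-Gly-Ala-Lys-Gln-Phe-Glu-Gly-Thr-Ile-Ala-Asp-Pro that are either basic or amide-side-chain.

3

Basic: H, K, R. Amide-side-chain: N, Q.
Basic residues here: Arg5, Lys24 (2).
Amide-side-chain residues here: Gln25 (1).
The two groups share no amino acid, so total = 2 + 1 = 3.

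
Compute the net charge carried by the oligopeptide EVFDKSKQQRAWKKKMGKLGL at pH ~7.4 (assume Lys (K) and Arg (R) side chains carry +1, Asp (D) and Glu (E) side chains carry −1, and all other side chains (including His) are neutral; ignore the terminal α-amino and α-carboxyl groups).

Positive (K, R): K5, K7, R10, K13, K14, K15, K18 → +7.
Negative (D, E): E1, D4 → −2.
Net charge = (+7) + (−2) = +5.

+5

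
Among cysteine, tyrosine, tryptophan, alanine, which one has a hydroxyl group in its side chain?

S, T, and Y are the three residues with a side-chain hydroxyl.
Of the listed options, only tyrosine belongs to this group.

tyrosine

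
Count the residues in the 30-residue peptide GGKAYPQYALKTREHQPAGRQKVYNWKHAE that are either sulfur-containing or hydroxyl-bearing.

4

Sulfur-containing: C, M. Hydroxyl-bearing: S, T, Y.
Sulfur-containing residues here: none (0).
Hydroxyl-bearing residues here: Y5, Y8, T12, Y24 (4).
The two groups share no amino acid, so total = 0 + 4 = 4.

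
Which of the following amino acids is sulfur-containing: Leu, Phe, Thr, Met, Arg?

The sulfur-bearing residues are cysteine (–SH) and methionine (–S–CH₃).
Of the listed options, only Met belongs to this group.

Met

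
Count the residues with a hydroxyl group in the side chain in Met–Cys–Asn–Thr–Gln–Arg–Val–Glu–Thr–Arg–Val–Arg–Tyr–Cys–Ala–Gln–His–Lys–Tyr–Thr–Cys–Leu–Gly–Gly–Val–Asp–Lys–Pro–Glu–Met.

The –OH-bearing residues are Ser, Thr (aliphatic alcohols), and Tyr (phenol).
Matching residues: Thr4, Thr9, Tyr13, Tyr19, Thr20.

5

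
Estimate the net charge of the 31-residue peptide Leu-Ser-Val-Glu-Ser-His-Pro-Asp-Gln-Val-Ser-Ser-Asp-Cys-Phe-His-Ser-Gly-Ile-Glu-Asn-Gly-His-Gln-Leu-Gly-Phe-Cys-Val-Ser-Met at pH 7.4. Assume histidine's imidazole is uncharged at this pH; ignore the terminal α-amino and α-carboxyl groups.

-4

Near pH 7.4, K and R contribute +1 each, D and E contribute −1 each, and every other side chain (His included, as stated) is uncharged.
Positive (K, R): none → +0.
Negative (D, E): Glu4, Asp8, Asp13, Glu20 → −4.
Net charge = (+0) + (−4) = −4.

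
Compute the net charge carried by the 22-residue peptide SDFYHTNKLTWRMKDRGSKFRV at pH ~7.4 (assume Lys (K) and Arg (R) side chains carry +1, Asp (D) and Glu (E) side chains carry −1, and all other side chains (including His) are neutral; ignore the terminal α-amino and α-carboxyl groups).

Positive (K, R): K8, R12, K14, R16, K19, R21 → +6.
Negative (D, E): D2, D15 → −2.
Net charge = (+6) + (−2) = +4.

+4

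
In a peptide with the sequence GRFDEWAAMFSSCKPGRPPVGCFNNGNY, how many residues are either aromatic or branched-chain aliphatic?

Aromatic: F, W, Y. Branched-chain aliphatic: I, L, V.
Aromatic residues here: F3, W6, F10, F23, Y28 (5).
Branched-chain aliphatic residues here: V20 (1).
The two groups share no amino acid, so total = 5 + 1 = 6.

6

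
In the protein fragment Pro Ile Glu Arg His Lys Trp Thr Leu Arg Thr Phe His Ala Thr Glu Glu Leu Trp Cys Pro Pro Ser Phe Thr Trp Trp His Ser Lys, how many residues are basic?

7

Lysine (K), arginine (R), and histidine (H) have basic, nitrogen-containing side chains.
Matching residues: Arg4, His5, Lys6, Arg10, His13, His28, Lys30.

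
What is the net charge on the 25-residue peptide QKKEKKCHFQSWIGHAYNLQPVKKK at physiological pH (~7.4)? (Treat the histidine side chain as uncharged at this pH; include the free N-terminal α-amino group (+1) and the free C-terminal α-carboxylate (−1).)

The side chains ionized at physiological pH are Lys/Arg (+1) and Asp/Glu (−1); with His treated as neutral, nothing else contributes.
Positive (K, R): K2, K3, K5, K6, K23, K24, K25 → +7.
Negative (D, E): E4 → −1.
The N-terminus (+1) and C-terminus (−1) cancel.
Net charge = (+7) + (−1) = +6.

+6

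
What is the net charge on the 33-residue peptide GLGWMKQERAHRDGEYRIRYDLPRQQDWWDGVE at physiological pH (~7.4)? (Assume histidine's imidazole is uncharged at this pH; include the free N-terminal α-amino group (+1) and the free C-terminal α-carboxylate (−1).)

-1

Near pH 7.4, K and R contribute +1 each, D and E contribute −1 each, and every other side chain (His included, as stated) is uncharged.
Positive (K, R): K6, R9, R12, R17, R19, R24 → +6.
Negative (D, E): E8, D13, E15, D21, D27, D30, E33 → −7.
The N-terminus (+1) and C-terminus (−1) cancel.
Net charge = (+6) + (−7) = −1.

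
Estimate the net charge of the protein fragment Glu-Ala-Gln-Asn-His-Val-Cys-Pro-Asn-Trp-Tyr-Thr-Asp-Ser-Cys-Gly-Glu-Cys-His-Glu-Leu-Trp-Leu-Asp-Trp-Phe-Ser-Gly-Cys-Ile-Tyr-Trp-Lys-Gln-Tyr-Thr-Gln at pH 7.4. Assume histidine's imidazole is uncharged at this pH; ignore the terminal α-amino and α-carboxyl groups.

Near pH 7.4, K and R contribute +1 each, D and E contribute −1 each, and every other side chain (His included, as stated) is uncharged.
Positive (K, R): Lys33 → +1.
Negative (D, E): Glu1, Asp13, Glu17, Glu20, Asp24 → −5.
Net charge = (+1) + (−5) = −4.

-4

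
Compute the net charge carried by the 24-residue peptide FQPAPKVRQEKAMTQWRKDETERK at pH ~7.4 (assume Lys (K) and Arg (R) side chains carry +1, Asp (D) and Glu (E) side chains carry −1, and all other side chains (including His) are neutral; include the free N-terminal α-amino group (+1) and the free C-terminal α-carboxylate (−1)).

+3

Positive (K, R): K6, R8, K11, R17, K18, R23, K24 → +7.
Negative (D, E): E10, D19, E20, E22 → −4.
The N-terminus (+1) and C-terminus (−1) cancel.
Net charge = (+7) + (−4) = +3.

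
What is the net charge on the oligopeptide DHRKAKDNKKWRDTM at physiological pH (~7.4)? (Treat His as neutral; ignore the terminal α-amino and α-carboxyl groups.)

+3

At pH ~7.4 the Lys and Arg side chains are protonated (+1), the Asp and Glu side chains are deprotonated (−1), and with His taken as neutral all other side chains carry no charge.
Positive (K, R): R3, K4, K6, K9, K10, R12 → +6.
Negative (D, E): D1, D7, D13 → −3.
Net charge = (+6) + (−3) = +3.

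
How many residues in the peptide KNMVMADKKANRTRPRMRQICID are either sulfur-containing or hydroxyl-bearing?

5

Sulfur-containing: C, M. Hydroxyl-bearing: S, T, Y.
Sulfur-containing residues here: M3, M5, M17, C21 (4).
Hydroxyl-bearing residues here: T13 (1).
The two groups share no amino acid, so total = 4 + 1 = 5.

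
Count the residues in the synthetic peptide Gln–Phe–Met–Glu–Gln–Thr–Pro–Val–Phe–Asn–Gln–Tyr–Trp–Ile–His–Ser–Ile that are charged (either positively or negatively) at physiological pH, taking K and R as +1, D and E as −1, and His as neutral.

1

Charged side chains at pH ~7.4: K, R (positive); D, E (negative).
Matching residues: Glu4.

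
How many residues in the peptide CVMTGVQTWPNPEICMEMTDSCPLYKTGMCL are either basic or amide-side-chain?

Basic: H, K, R. Amide-side-chain: N, Q.
Basic residues here: K26 (1).
Amide-side-chain residues here: Q7, N11 (2).
The two groups share no amino acid, so total = 1 + 2 = 3.

3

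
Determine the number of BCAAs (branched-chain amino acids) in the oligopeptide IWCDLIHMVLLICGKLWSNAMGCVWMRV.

V, L, and I make up the branched-chain aliphatic group.
Matching residues: I1, L5, I6, V9, L10, L11, I12, L16, V24, V28.

10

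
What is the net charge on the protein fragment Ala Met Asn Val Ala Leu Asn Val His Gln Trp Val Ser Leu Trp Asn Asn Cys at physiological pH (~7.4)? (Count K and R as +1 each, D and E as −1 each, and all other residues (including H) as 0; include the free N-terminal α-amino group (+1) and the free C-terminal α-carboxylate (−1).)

0

Positive (K, R): none → +0.
Negative (D, E): none → −0.
The N-terminus (+1) and C-terminus (−1) cancel.
Net charge = (+0) + (−0) = 0.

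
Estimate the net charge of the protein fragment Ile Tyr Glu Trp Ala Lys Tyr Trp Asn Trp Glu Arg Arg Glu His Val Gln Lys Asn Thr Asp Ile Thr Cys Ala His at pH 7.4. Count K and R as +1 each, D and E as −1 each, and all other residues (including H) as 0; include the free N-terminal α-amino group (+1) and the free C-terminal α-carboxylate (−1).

0

Positive (K, R): Lys6, Arg12, Arg13, Lys18 → +4.
Negative (D, E): Glu3, Glu11, Glu14, Asp21 → −4.
The N-terminus (+1) and C-terminus (−1) cancel.
Net charge = (+4) + (−4) = 0.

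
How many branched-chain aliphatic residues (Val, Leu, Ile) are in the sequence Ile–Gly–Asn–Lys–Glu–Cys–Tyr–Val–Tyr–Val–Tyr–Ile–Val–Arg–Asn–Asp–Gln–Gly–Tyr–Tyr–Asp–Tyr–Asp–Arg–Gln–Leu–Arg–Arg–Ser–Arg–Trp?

Matching residues: Ile1, Val8, Val10, Ile12, Val13, Leu26.

6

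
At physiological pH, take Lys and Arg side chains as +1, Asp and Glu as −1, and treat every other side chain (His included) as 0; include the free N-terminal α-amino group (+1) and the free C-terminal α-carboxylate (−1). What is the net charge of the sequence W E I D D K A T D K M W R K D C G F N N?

-1

Positive (K, R): K6, K10, R13, K14 → +4.
Negative (D, E): E2, D4, D5, D9, D15 → −5.
The N-terminus (+1) and C-terminus (−1) cancel.
Net charge = (+4) + (−5) = −1.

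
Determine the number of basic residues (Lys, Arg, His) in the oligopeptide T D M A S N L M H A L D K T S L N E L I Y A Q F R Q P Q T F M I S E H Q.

4

Matching residues: H9, K13, R25, H35.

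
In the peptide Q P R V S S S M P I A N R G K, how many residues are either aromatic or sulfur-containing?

Aromatic: F, W, Y. Sulfur-containing: C, M.
Aromatic residues here: none (0).
Sulfur-containing residues here: M8 (1).
The two groups share no amino acid, so total = 0 + 1 = 1.

1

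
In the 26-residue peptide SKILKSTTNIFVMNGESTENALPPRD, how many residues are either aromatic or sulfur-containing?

Aromatic: F, W, Y. Sulfur-containing: C, M.
Aromatic residues here: F11 (1).
Sulfur-containing residues here: M13 (1).
The two groups share no amino acid, so total = 1 + 1 = 2.

2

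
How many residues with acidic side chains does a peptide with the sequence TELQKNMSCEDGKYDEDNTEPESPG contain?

The acidic residues are Asp (D) and Glu (E), whose side chains end in a carboxylate group.
Matching residues: E2, E10, D11, D15, E16, D17, E20, E22.

8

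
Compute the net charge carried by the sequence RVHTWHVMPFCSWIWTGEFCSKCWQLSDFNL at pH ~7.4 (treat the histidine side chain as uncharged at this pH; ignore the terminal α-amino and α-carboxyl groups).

0

Near pH 7.4, K and R contribute +1 each, D and E contribute −1 each, and every other side chain (His included, as stated) is uncharged.
Positive (K, R): R1, K22 → +2.
Negative (D, E): E18, D28 → −2.
Net charge = (+2) + (−2) = 0.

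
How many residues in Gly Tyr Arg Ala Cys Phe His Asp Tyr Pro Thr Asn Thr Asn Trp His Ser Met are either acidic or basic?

4

Acidic: D, E. Basic: H, K, R.
Acidic residues here: Asp8 (1).
Basic residues here: Arg3, His7, His16 (3).
The two groups share no amino acid, so total = 1 + 3 = 4.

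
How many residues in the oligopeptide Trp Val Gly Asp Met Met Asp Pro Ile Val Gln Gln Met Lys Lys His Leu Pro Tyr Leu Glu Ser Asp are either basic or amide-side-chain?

5

Basic: H, K, R. Amide-side-chain: N, Q.
Basic residues here: Lys14, Lys15, His16 (3).
Amide-side-chain residues here: Gln11, Gln12 (2).
The two groups share no amino acid, so total = 3 + 2 = 5.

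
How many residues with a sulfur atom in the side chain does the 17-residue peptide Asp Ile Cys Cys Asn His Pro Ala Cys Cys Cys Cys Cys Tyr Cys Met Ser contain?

9

Cysteine (C, thiol) and methionine (M, thioether) are the two sulfur-containing amino acids.
Matching residues: Cys3, Cys4, Cys9, Cys10, Cys11, Cys12, Cys13, Cys15, Met16.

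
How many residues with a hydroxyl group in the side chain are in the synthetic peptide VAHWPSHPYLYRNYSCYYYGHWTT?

10

The –OH-bearing residues are Ser, Thr (aliphatic alcohols), and Tyr (phenol).
Matching residues: S6, Y9, Y11, Y14, S15, Y17, Y18, Y19, T23, T24.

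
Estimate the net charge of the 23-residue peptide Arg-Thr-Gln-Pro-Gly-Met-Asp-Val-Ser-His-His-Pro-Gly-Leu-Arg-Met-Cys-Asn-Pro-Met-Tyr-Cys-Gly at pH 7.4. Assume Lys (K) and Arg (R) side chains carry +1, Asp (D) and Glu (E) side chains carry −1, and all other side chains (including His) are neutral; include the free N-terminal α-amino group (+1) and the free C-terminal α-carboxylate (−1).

Positive (K, R): Arg1, Arg15 → +2.
Negative (D, E): Asp7 → −1.
The N-terminus (+1) and C-terminus (−1) cancel.
Net charge = (+2) + (−1) = +1.

+1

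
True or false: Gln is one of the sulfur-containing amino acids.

Cysteine (C, thiol) and methionine (M, thioether) are the two sulfur-containing amino acids.
Glutamine is not in this group.

False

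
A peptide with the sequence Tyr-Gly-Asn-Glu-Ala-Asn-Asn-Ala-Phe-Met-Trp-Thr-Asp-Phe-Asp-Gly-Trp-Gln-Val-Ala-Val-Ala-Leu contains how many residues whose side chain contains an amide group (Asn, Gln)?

Matching residues: Asn3, Asn6, Asn7, Gln18.

4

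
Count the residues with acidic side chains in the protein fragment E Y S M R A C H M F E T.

2

Only D (aspartate) and E (glutamate) carry a side-chain carboxylic acid.
Matching residues: E1, E11.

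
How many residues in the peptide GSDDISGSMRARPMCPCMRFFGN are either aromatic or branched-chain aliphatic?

Aromatic: F, W, Y. Branched-chain aliphatic: I, L, V.
Aromatic residues here: F20, F21 (2).
Branched-chain aliphatic residues here: I5 (1).
The two groups share no amino acid, so total = 2 + 1 = 3.

3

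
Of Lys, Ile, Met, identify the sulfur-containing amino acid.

Met

The sulfur-bearing residues are cysteine (–SH) and methionine (–S–CH₃).
Of the listed options, only Met belongs to this group.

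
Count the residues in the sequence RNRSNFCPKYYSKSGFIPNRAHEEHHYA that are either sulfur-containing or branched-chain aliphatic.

2

Sulfur-containing: C, M. Branched-chain aliphatic: I, L, V.
Sulfur-containing residues here: C7 (1).
Branched-chain aliphatic residues here: I17 (1).
The two groups share no amino acid, so total = 1 + 1 = 2.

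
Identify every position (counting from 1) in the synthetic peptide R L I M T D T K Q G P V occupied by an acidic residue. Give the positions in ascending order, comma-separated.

6

Matching residues: D6.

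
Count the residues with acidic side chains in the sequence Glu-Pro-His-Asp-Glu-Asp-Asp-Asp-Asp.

Only D (aspartate) and E (glutamate) carry a side-chain carboxylic acid.
Matching residues: Glu1, Asp4, Glu5, Asp6, Asp7, Asp8, Asp9.

7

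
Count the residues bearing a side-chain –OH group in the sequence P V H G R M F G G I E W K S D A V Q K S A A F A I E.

2

The –OH-bearing residues are Ser, Thr (aliphatic alcohols), and Tyr (phenol).
Matching residues: S14, S20.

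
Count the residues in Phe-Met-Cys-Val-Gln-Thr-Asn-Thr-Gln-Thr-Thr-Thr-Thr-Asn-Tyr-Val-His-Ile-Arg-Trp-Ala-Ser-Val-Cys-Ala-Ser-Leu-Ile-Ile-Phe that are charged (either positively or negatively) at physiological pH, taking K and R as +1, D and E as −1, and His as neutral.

1

Charged side chains at pH ~7.4: K, R (positive); D, E (negative).
Matching residues: Arg19.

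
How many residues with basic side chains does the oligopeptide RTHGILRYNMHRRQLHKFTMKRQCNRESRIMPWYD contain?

12

K, R, and H are the three residues with basic side chains (ε-amine, guanidinium, and imidazole respectively).
Matching residues: R1, H3, R7, H11, R12, R13, H16, K17, K21, R22, R26, R29.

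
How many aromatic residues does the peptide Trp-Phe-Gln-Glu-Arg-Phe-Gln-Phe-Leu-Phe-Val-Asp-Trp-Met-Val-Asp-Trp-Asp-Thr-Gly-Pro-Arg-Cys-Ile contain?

Phenylalanine (F), tryptophan (W), and tyrosine (Y) have aromatic ring side chains.
Matching residues: Trp1, Phe2, Phe6, Phe8, Phe10, Trp13, Trp17.

7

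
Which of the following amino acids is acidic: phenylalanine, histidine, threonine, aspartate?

Aspartate (D) and glutamate (E) have carboxylic-acid side chains and are the acidic amino acids.
Of the listed options, only aspartate belongs to this group.

aspartate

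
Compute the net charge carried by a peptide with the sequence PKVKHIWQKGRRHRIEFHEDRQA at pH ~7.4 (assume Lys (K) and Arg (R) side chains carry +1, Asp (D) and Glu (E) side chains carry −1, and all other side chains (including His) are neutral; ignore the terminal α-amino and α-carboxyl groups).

Positive (K, R): K2, K4, K9, R11, R12, R14, R21 → +7.
Negative (D, E): E16, E19, D20 → −3.
Net charge = (+7) + (−3) = +4.

+4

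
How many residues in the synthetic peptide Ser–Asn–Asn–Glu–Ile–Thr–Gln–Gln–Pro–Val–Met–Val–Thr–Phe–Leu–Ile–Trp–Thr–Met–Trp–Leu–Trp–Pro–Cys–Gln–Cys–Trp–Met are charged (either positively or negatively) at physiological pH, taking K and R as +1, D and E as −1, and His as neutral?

Charged side chains at pH ~7.4: K, R (positive); D, E (negative).
Matching residues: Glu4.

1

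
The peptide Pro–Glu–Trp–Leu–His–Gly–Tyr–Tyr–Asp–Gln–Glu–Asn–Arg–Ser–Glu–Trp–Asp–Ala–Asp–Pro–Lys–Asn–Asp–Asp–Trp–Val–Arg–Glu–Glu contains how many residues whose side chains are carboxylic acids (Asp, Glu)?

10

Matching residues: Glu2, Asp9, Glu11, Glu15, Asp17, Asp19, Asp23, Asp24, Glu28, Glu29.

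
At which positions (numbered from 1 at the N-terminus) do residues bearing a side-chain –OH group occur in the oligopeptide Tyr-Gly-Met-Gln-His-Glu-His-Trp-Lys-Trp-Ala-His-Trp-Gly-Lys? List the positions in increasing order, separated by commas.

Serine (S), threonine (T), and tyrosine (Y) each carry a hydroxyl group on the side chain.
Matching residues: Tyr1.

1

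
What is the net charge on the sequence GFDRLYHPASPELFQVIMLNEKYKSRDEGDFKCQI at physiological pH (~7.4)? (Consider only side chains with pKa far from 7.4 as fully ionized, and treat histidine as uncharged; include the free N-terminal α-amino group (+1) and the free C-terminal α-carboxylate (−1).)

-1

The side chains ionized at physiological pH are Lys/Arg (+1) and Asp/Glu (−1); with His treated as neutral, nothing else contributes.
Positive (K, R): R4, K22, K24, R26, K32 → +5.
Negative (D, E): D3, E12, E21, D27, E28, D30 → −6.
The N-terminus (+1) and C-terminus (−1) cancel.
Net charge = (+5) + (−6) = −1.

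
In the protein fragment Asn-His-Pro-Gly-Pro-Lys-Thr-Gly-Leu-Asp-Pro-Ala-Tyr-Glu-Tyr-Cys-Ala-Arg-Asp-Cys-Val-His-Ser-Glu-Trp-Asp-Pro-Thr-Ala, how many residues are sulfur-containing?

2

Cysteine (C, thiol) and methionine (M, thioether) are the two sulfur-containing amino acids.
Matching residues: Cys16, Cys20.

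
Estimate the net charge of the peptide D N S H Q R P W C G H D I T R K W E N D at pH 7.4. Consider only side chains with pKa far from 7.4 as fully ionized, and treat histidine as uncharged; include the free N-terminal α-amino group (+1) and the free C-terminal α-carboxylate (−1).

The side chains ionized at physiological pH are Lys/Arg (+1) and Asp/Glu (−1); with His treated as neutral, nothing else contributes.
Positive (K, R): R6, R15, K16 → +3.
Negative (D, E): D1, D12, E18, D20 → −4.
The N-terminus (+1) and C-terminus (−1) cancel.
Net charge = (+3) + (−4) = −1.

-1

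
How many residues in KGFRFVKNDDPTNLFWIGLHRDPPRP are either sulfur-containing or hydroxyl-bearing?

Sulfur-containing: C, M. Hydroxyl-bearing: S, T, Y.
Sulfur-containing residues here: none (0).
Hydroxyl-bearing residues here: T12 (1).
The two groups share no amino acid, so total = 0 + 1 = 1.

1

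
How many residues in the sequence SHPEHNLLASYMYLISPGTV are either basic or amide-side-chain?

3

Basic: H, K, R. Amide-side-chain: N, Q.
Basic residues here: H2, H5 (2).
Amide-side-chain residues here: N6 (1).
The two groups share no amino acid, so total = 2 + 1 = 3.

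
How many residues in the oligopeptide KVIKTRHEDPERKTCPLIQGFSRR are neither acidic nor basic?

Acidic: D, E. Basic: K, R, H. All other residues are neither.
Matching residues: V2, I3, T5, P10, T14, C15, P16, L17, I18, Q19, G20, F21, S22.

13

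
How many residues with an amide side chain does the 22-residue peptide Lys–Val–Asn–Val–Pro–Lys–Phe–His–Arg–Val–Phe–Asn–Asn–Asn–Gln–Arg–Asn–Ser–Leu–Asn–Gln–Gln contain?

The amide-side-chain residues are Asn (N) and Gln (Q).
Matching residues: Asn3, Asn12, Asn13, Asn14, Gln15, Asn17, Asn20, Gln21, Gln22.

9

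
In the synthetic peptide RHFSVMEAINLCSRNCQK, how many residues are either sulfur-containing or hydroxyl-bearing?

5

Sulfur-containing: C, M. Hydroxyl-bearing: S, T, Y.
Sulfur-containing residues here: M6, C12, C16 (3).
Hydroxyl-bearing residues here: S4, S13 (2).
The two groups share no amino acid, so total = 3 + 2 = 5.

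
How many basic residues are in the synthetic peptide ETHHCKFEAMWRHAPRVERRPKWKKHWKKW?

14

K, R, and H are the three residues with basic side chains (ε-amine, guanidinium, and imidazole respectively).
Matching residues: H3, H4, K6, R12, H13, R16, R19, R20, K22, K24, K25, H26, K28, K29.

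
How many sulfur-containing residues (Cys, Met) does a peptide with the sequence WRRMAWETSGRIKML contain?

2

Matching residues: M4, M14.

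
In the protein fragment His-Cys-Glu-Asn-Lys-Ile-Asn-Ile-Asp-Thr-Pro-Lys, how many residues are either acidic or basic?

5

Acidic: D, E. Basic: H, K, R.
Acidic residues here: Glu3, Asp9 (2).
Basic residues here: His1, Lys5, Lys12 (3).
The two groups share no amino acid, so total = 2 + 3 = 5.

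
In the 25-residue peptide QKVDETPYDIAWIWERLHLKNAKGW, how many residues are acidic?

Only D (aspartate) and E (glutamate) carry a side-chain carboxylic acid.
Matching residues: D4, E5, D9, E15.

4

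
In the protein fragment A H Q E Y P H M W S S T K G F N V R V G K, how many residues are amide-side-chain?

2

Only N (asparagine) and Q (glutamine) carry a side-chain carboxamide.
Matching residues: Q3, N16.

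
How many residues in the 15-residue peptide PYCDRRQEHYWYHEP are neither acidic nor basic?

8

Acidic: D, E. Basic: K, R, H. All other residues are neither.
Matching residues: P1, Y2, C3, Q7, Y10, W11, Y12, P15.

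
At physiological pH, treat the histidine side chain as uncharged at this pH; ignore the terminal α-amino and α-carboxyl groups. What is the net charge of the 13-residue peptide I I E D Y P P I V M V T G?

Near pH 7.4, K and R contribute +1 each, D and E contribute −1 each, and every other side chain (His included, as stated) is uncharged.
Positive (K, R): none → +0.
Negative (D, E): E3, D4 → −2.
Net charge = (+0) + (−2) = −2.

-2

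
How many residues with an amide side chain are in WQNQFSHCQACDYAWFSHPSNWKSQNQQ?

9

The amide-side-chain residues are Asn (N) and Gln (Q).
Matching residues: Q2, N3, Q4, Q9, N21, Q25, N26, Q27, Q28.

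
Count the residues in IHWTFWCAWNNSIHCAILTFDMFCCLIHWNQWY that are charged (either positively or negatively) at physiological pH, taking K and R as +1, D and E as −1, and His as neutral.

Charged side chains at pH ~7.4: K, R (positive); D, E (negative).
Matching residues: D21.

1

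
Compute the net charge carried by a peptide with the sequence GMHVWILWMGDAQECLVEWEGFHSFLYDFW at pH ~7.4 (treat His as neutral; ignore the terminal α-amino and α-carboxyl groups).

-5

Near pH 7.4, K and R contribute +1 each, D and E contribute −1 each, and every other side chain (His included, as stated) is uncharged.
Positive (K, R): none → +0.
Negative (D, E): D11, E14, E18, E20, D28 → −5.
Net charge = (+0) + (−5) = −5.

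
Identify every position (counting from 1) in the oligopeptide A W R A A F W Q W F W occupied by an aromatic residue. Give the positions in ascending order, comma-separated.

2, 6, 7, 9, 10, 11

F, W, and Y each carry an aromatic ring on the side chain.
Matching residues: W2, F6, W7, W9, F10, W11.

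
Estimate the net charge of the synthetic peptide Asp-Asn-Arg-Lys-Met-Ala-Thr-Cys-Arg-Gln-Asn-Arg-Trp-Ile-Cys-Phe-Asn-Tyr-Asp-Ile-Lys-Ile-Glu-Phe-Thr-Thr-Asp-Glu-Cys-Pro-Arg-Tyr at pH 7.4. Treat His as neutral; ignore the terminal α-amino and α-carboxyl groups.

+1

At pH ~7.4 the Lys and Arg side chains are protonated (+1), the Asp and Glu side chains are deprotonated (−1), and with His taken as neutral all other side chains carry no charge.
Positive (K, R): Arg3, Lys4, Arg9, Arg12, Lys21, Arg31 → +6.
Negative (D, E): Asp1, Asp19, Glu23, Asp27, Glu28 → −5.
Net charge = (+6) + (−5) = +1.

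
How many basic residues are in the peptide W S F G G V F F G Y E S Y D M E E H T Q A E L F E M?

K, R, and H are the three residues with basic side chains (ε-amine, guanidinium, and imidazole respectively).
Matching residues: H18.

1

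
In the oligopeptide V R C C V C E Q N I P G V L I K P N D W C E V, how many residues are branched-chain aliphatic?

7

Valine (V), leucine (L), and isoleucine (I) are the branched-chain amino acids.
Matching residues: V1, V5, I10, V13, L14, I15, V23.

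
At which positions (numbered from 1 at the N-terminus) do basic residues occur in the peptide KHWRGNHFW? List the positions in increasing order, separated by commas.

The basic amino acids are Lys (K), Arg (R), and His (H).
Matching residues: K1, H2, R4, H7.

1, 2, 4, 7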